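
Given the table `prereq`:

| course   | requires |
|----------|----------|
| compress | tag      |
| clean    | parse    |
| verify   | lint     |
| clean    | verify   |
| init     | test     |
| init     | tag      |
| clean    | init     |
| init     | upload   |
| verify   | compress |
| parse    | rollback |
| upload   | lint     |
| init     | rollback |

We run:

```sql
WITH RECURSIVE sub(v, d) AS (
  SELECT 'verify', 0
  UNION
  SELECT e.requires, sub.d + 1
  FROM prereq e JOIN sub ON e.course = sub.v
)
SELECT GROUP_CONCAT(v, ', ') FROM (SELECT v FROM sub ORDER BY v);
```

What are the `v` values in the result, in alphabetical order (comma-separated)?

Base: (verify, d=0).
Iteration 1: edges from {verify} -> (compress, d=1), (lint, d=1).
Iteration 2: edges from {compress,lint} -> (tag, d=2).
Iteration 3: no outgoing edges from {tag}; recursion stops.

compress, lint, tag, verify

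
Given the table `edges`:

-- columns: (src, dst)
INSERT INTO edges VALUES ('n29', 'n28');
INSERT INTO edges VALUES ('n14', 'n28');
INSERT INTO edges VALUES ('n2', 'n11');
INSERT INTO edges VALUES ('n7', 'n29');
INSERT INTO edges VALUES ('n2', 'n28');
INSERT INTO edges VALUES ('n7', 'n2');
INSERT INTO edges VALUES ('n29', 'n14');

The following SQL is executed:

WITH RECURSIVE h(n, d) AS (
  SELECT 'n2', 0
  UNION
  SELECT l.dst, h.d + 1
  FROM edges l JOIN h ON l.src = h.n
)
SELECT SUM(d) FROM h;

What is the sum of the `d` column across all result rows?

Base: (n2, d=0).
Iteration 1: edges from {n2} -> (n11, d=1), (n28, d=1).
Iteration 2: no outgoing edges from {n11,n28}; recursion stops.
SUM(d) = 0 + 1 + 1 = 2.

2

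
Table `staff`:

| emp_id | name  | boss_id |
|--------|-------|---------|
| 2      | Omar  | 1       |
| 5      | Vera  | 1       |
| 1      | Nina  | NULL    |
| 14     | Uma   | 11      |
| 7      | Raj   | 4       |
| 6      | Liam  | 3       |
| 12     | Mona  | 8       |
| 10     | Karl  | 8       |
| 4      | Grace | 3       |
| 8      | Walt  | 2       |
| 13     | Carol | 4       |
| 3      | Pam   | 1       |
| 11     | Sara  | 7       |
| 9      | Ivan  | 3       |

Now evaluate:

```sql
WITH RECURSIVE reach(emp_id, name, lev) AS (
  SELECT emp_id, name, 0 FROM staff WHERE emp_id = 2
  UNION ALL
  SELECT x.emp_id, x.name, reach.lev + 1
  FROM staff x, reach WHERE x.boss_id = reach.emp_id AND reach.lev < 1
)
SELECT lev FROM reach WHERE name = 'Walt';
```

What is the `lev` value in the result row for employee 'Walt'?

1

Base: emp_id=2 (Omar) at lev 0.
Iteration 1: rows with boss_id in {2} -> Walt (id 8, lev 1).
Iteration 2: lev < 1 fails for all current rows; recursion stops.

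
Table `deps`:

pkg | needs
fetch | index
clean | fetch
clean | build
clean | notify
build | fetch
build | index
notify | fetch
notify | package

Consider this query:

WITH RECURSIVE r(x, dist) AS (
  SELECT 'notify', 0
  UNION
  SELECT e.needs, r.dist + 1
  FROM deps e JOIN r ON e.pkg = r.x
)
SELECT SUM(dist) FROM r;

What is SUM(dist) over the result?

Base: (notify, dist=0).
Iteration 1: edges from {notify} -> (fetch, dist=1), (package, dist=1).
Iteration 2: edges from {fetch,package} -> (index, dist=2).
Iteration 3: no outgoing edges from {index}; recursion stops.
SUM(dist) = 0 + 1 + 1 + 2 = 4.

4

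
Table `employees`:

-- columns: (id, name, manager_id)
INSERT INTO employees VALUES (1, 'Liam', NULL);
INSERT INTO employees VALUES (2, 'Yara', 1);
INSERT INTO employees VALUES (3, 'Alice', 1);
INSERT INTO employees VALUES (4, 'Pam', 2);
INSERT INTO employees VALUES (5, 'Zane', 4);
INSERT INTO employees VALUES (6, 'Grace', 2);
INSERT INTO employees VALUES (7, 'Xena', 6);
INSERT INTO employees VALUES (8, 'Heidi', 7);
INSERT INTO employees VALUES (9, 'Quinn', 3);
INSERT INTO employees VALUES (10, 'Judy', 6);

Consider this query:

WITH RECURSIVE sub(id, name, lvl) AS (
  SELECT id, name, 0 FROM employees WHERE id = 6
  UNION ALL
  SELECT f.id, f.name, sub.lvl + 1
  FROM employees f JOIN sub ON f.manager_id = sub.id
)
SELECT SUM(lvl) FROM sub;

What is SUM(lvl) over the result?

4

Base: id=6 (Grace) at lvl 0.
Iteration 1: rows with manager_id in {6} -> Xena (id 7, lvl 1), Judy (id 10, lvl 1).
Iteration 2: rows with manager_id in {7,10} -> Heidi (id 8, lvl 2).
Iteration 3: no rows with manager_id in {8}; recursion stops.
SUM(lvl) = 0 + 1 + 1 + 2 = 4.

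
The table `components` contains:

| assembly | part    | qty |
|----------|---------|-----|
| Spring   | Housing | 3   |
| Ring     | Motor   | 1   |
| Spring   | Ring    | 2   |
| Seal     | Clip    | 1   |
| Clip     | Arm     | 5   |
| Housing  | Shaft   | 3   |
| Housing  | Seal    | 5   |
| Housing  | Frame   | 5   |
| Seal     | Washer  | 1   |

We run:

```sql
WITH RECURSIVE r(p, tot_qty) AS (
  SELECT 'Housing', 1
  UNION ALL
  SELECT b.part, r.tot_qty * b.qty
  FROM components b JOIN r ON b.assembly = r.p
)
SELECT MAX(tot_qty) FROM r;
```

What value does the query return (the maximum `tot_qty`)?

25

Base: (Housing, tot_qty=1).
Iteration 1: components of {Housing} -> Frame = 1*5 = 5, Seal = 1*5 = 5, Shaft = 1*3 = 3.
Iteration 2: components of {Frame,Seal,Shaft} -> Clip = 5*1 = 5, Washer = 5*1 = 5.
Iteration 3: components of {Clip,Washer} -> Arm = 5*5 = 25.
Iteration 4: no further components; recursion stops.
tot_qty values: 1, 5, 3, 5, 5, 5, 25; the maximum is 25.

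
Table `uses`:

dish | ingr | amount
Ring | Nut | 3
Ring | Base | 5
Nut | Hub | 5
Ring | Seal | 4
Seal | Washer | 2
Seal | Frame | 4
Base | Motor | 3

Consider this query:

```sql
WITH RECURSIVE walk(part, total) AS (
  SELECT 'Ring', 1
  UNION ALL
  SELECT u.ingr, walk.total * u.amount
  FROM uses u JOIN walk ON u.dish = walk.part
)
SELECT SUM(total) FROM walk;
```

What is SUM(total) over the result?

67

Base: (Ring, total=1).
Iteration 1: components of {Ring} -> Base = 1*5 = 5, Nut = 1*3 = 3, Seal = 1*4 = 4.
Iteration 2: components of {Base,Nut,Seal} -> Frame = 4*4 = 16, Hub = 3*5 = 15, Motor = 5*3 = 15, Washer = 4*2 = 8.
Iteration 3: no further components; recursion stops.
SUM(total) = 1 + 3 + 5 + 4 + 15 + 15 + 8 + 16 = 67.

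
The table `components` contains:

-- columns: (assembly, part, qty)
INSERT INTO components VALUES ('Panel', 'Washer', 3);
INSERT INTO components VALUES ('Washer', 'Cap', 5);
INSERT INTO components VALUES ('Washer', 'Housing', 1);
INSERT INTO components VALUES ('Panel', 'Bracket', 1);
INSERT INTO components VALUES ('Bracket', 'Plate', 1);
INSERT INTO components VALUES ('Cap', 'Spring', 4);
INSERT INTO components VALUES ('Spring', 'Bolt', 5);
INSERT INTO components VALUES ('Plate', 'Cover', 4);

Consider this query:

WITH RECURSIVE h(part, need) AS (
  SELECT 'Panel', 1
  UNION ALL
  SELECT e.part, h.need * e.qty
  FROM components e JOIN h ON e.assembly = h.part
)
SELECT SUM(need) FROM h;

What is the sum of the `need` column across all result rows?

388

Base: (Panel, need=1).
Iteration 1: components of {Panel} -> Bracket = 1*1 = 1, Washer = 1*3 = 3.
Iteration 2: components of {Bracket,Washer} -> Cap = 3*5 = 15, Housing = 3*1 = 3, Plate = 1*1 = 1.
Iteration 3: components of {Cap,Housing,Plate} -> Cover = 1*4 = 4, Spring = 15*4 = 60.
Iteration 4: components of {Cover,Spring} -> Bolt = 60*5 = 300.
Iteration 5: no further components; recursion stops.
SUM(need) = 1 + 3 + 1 + 15 + 3 + 1 + 60 + 4 + 300 = 388.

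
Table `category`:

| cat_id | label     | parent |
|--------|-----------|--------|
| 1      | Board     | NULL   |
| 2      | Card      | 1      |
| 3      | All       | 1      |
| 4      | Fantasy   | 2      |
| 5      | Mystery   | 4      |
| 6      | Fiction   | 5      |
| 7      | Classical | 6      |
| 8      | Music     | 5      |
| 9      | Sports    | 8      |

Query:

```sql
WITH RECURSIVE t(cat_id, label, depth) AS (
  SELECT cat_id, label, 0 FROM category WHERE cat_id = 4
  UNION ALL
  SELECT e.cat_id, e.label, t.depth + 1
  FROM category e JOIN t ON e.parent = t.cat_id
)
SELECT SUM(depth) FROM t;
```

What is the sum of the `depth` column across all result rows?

Base: cat_id=4 (Fantasy) at depth 0.
Iteration 1: rows with parent in {4} -> Mystery (id 5, depth 1).
Iteration 2: rows with parent in {5} -> Fiction (id 6, depth 2), Music (id 8, depth 2).
Iteration 3: rows with parent in {6,8} -> Classical (id 7, depth 3), Sports (id 9, depth 3).
Iteration 4: no rows with parent in {7,9}; recursion stops.
SUM(depth) = 0 + 1 + 2 + 2 + 3 + 3 = 11.

11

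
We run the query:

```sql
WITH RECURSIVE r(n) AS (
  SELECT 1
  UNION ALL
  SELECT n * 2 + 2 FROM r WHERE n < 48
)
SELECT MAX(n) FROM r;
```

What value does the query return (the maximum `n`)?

Base: n=1.
Iteration 1: 1 < 48 holds -> n = 1 * 2 + 2 = 4.
Iteration 2: 4 < 48 holds -> n = 4 * 2 + 2 = 10.
Iteration 3: 10 < 48 holds -> n = 10 * 2 + 2 = 22.
Iteration 4: 22 < 48 holds -> n = 22 * 2 + 2 = 46.
Iteration 5: 46 < 48 holds -> n = 46 * 2 + 2 = 94.
Iteration 6: 94 < 48 fails; recursion stops.
n values: 1, 4, 10, 22, 46, 94; the maximum is 94.

94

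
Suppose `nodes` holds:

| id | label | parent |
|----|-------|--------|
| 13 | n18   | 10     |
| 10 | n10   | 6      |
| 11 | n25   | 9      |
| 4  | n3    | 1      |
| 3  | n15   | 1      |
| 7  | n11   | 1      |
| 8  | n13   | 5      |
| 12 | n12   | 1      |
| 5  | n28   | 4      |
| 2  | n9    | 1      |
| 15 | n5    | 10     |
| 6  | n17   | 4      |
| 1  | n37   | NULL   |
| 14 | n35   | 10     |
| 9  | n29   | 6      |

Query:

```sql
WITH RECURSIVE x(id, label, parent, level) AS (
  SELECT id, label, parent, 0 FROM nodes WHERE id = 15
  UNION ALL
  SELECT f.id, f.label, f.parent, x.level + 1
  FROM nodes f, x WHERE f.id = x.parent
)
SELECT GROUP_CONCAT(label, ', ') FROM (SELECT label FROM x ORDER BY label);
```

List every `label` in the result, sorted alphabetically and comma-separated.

Base: id=15 (n5), parent=10, level 0.
Iteration 1: join on id=10 -> n10 (id 10, parent=6, level 1).
Iteration 2: join on id=6 -> n17 (id 6, parent=4, level 2).
Iteration 3: join on id=4 -> n3 (id 4, parent=1, level 3).
Iteration 4: join on id=1 -> n37 (id 1, parent=NULL, level 4).
Iteration 5: parent is NULL; no match; recursion stops.

n10, n17, n3, n37, n5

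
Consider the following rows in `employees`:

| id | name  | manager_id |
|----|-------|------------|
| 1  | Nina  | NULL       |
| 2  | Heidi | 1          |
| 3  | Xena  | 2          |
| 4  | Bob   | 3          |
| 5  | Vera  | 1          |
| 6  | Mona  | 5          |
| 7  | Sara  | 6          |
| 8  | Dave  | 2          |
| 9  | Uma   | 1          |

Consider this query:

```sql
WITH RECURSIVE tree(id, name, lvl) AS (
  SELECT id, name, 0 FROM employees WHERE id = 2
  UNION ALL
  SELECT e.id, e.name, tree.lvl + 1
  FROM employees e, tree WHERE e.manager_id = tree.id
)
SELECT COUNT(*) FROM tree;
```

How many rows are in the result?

4

Base: id=2 (Heidi) at lvl 0.
Iteration 1: rows with manager_id in {2} -> Xena (id 3, lvl 1), Dave (id 8, lvl 1).
Iteration 2: rows with manager_id in {3,8} -> Bob (id 4, lvl 2).
Iteration 3: no rows with manager_id in {4}; recursion stops.
Total rows emitted: 4.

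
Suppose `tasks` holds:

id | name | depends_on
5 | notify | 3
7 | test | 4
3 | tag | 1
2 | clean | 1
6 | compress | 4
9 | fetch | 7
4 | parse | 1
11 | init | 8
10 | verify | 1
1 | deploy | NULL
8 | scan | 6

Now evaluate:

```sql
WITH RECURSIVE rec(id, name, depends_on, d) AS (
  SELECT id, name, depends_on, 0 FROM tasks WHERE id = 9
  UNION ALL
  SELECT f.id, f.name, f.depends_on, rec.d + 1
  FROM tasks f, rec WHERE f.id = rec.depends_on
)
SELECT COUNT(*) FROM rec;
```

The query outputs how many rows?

Base: id=9 (fetch), depends_on=7, d 0.
Iteration 1: join on id=7 -> test (id 7, depends_on=4, d 1).
Iteration 2: join on id=4 -> parse (id 4, depends_on=1, d 2).
Iteration 3: join on id=1 -> deploy (id 1, depends_on=NULL, d 3).
Iteration 4: depends_on is NULL; no match; recursion stops.
Total rows emitted: 4.

4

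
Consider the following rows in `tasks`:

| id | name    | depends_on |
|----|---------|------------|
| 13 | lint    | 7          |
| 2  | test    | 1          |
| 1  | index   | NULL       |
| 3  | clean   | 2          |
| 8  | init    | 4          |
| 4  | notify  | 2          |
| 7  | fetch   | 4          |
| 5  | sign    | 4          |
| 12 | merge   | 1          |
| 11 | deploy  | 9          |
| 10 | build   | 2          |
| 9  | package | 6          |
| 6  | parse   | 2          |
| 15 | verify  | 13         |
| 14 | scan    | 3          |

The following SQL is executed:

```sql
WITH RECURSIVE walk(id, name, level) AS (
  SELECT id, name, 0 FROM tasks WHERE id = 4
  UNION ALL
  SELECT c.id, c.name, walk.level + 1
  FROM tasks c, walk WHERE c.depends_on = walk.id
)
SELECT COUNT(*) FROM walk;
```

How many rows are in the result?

6

Base: id=4 (notify) at level 0.
Iteration 1: rows with depends_on in {4} -> sign (id 5, level 1), fetch (id 7, level 1), init (id 8, level 1).
Iteration 2: rows with depends_on in {5,7,8} -> lint (id 13, level 2).
Iteration 3: rows with depends_on in {13} -> verify (id 15, level 3).
Iteration 4: no rows with depends_on in {15}; recursion stops.
Total rows emitted: 6.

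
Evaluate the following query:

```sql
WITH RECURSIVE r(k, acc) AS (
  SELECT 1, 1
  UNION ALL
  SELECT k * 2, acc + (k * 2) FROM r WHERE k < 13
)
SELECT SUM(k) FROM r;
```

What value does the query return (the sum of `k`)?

31

Base: k=1, acc=1.
Iteration 1: 1 < 13 holds -> k = 1 * 2 = 2, acc = 1 + 2 = 3.
Iteration 2: 2 < 13 holds -> k = 2 * 2 = 4, acc = 3 + 4 = 7.
Iteration 3: 4 < 13 holds -> k = 4 * 2 = 8, acc = 7 + 8 = 15.
Iteration 4: 8 < 13 holds -> k = 8 * 2 = 16, acc = 15 + 16 = 31.
Iteration 5: 16 < 13 fails; recursion stops.
SUM(k) = 1 + 2 + 4 + 8 + 16 = 31.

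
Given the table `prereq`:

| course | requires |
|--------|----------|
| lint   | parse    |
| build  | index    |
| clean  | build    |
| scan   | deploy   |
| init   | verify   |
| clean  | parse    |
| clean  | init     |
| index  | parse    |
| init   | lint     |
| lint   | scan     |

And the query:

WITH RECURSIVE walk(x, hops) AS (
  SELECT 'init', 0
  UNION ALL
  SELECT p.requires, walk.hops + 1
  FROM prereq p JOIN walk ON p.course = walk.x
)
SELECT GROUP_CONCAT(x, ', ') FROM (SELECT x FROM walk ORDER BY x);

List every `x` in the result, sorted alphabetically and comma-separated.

deploy, init, lint, parse, scan, verify

Base: (init, hops=0).
Iteration 1: edges from {init} -> (lint, hops=1), (verify, hops=1).
Iteration 2: edges from {lint,verify} -> (parse, hops=2), (scan, hops=2).
Iteration 3: edges from {parse,scan} -> (deploy, hops=3).
Iteration 4: no outgoing edges from {deploy}; recursion stops.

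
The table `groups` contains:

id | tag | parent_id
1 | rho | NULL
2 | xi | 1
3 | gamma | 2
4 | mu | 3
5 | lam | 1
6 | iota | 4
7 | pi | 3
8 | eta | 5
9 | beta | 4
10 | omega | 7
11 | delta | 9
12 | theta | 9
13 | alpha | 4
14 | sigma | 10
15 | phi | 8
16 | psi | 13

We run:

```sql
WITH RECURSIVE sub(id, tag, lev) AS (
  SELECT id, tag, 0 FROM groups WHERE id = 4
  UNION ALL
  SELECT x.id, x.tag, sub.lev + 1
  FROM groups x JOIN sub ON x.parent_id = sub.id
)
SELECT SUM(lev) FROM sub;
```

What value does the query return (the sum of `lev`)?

Base: id=4 (mu) at lev 0.
Iteration 1: rows with parent_id in {4} -> iota (id 6, lev 1), beta (id 9, lev 1), alpha (id 13, lev 1).
Iteration 2: rows with parent_id in {6,9,13} -> delta (id 11, lev 2), theta (id 12, lev 2), psi (id 16, lev 2).
Iteration 3: no rows with parent_id in {11,12,16}; recursion stops.
SUM(lev) = 0 + 1 + 1 + 1 + 2 + 2 + 2 = 9.

9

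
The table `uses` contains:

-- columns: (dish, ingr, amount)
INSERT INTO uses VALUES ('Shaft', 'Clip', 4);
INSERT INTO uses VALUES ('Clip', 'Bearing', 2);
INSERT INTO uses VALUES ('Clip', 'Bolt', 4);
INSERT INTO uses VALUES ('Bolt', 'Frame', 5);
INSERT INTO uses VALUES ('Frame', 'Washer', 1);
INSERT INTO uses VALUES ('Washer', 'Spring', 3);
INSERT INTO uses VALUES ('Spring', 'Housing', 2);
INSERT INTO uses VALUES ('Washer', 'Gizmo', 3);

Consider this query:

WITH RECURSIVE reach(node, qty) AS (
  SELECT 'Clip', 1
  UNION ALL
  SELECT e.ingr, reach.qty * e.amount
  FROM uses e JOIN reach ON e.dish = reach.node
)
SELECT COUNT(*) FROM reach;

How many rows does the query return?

Base: (Clip, qty=1).
Iteration 1: components of {Clip} -> Bearing = 1*2 = 2, Bolt = 1*4 = 4.
Iteration 2: components of {Bearing,Bolt} -> Frame = 4*5 = 20.
Iteration 3: components of {Frame} -> Washer = 20*1 = 20.
Iteration 4: components of {Washer} -> Gizmo = 20*3 = 60, Spring = 20*3 = 60.
Iteration 5: components of {Gizmo,Spring} -> Housing = 60*2 = 120.
Iteration 6: no further components; recursion stops.
Total rows emitted: 8.

8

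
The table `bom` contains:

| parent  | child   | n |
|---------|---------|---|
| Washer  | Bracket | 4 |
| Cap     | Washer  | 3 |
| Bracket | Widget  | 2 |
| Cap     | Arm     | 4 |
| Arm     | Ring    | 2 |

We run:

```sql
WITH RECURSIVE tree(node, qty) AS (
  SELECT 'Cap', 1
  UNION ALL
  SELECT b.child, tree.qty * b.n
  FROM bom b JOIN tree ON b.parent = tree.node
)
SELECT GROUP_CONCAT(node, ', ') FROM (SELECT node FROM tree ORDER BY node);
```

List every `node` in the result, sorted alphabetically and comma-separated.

Base: (Cap, qty=1).
Iteration 1: components of {Cap} -> Arm = 1*4 = 4, Washer = 1*3 = 3.
Iteration 2: components of {Arm,Washer} -> Bracket = 3*4 = 12, Ring = 4*2 = 8.
Iteration 3: components of {Bracket,Ring} -> Widget = 12*2 = 24.
Iteration 4: no further components; recursion stops.

Arm, Bracket, Cap, Ring, Washer, Widget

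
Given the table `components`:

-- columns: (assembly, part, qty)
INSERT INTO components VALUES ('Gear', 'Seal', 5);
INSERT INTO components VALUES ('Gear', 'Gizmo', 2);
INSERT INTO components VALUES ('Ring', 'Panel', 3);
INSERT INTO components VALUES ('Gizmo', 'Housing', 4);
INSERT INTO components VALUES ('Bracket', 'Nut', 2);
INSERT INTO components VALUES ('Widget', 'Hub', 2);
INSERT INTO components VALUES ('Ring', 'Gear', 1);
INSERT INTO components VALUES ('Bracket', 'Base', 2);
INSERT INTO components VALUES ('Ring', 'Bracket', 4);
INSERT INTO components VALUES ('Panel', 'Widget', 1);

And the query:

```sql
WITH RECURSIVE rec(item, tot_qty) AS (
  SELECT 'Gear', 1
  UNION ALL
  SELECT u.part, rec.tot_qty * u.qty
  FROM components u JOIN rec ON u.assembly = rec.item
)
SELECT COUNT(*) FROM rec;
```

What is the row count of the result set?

Base: (Gear, tot_qty=1).
Iteration 1: components of {Gear} -> Gizmo = 1*2 = 2, Seal = 1*5 = 5.
Iteration 2: components of {Gizmo,Seal} -> Housing = 2*4 = 8.
Iteration 3: no further components; recursion stops.
Total rows emitted: 4.

4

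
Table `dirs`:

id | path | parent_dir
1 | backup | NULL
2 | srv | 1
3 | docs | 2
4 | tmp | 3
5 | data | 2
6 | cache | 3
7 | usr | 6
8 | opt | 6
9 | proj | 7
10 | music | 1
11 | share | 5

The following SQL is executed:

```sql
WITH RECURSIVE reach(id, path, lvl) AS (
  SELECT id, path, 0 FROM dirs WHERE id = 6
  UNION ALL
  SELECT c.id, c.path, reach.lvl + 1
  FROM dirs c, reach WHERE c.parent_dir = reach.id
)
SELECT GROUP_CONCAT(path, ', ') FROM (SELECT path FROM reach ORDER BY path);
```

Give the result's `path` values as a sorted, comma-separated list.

cache, opt, proj, usr

Base: id=6 (cache) at lvl 0.
Iteration 1: rows with parent_dir in {6} -> usr (id 7, lvl 1), opt (id 8, lvl 1).
Iteration 2: rows with parent_dir in {7,8} -> proj (id 9, lvl 2).
Iteration 3: no rows with parent_dir in {9}; recursion stops.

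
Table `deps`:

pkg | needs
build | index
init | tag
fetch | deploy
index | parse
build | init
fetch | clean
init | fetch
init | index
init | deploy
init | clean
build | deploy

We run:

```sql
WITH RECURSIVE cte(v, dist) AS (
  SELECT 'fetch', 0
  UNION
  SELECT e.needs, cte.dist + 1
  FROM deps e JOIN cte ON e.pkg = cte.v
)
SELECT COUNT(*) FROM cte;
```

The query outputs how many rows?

Base: (fetch, dist=0).
Iteration 1: edges from {fetch} -> (clean, dist=1), (deploy, dist=1).
Iteration 2: no outgoing edges from {clean,deploy}; recursion stops.
Total rows emitted: 3.

3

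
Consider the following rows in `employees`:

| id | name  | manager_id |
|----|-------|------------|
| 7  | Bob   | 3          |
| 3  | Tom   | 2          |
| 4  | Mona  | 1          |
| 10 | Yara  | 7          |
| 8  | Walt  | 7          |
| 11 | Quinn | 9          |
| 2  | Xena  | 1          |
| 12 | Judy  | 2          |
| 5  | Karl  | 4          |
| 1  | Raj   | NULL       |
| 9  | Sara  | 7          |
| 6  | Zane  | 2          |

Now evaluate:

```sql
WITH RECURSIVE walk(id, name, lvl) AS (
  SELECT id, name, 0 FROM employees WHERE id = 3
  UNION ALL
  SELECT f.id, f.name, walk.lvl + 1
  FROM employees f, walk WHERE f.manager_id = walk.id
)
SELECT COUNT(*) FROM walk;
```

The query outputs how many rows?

Base: id=3 (Tom) at lvl 0.
Iteration 1: rows with manager_id in {3} -> Bob (id 7, lvl 1).
Iteration 2: rows with manager_id in {7} -> Walt (id 8, lvl 2), Sara (id 9, lvl 2), Yara (id 10, lvl 2).
Iteration 3: rows with manager_id in {8,9,10} -> Quinn (id 11, lvl 3).
Iteration 4: no rows with manager_id in {11}; recursion stops.
Total rows emitted: 6.

6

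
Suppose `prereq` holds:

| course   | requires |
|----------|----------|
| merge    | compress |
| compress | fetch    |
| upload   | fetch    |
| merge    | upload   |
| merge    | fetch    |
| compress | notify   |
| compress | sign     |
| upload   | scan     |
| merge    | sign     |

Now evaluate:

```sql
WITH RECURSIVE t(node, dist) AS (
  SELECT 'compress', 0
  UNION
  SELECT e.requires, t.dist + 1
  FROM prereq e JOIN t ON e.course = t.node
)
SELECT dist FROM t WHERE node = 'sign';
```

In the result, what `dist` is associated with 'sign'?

Base: (compress, dist=0).
Iteration 1: edges from {compress} -> (fetch, dist=1), (notify, dist=1), (sign, dist=1).
Iteration 2: no outgoing edges from {fetch,notify,sign}; recursion stops.

1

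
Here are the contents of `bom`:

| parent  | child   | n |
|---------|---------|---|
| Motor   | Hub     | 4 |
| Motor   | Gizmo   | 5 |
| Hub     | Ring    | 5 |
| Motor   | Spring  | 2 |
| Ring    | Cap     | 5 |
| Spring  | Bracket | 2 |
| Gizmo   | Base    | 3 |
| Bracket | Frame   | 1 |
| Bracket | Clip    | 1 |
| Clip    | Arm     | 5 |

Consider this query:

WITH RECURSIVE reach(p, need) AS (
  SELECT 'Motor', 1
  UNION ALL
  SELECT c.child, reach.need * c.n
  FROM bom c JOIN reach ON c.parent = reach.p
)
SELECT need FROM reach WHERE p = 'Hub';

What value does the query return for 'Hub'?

4

Base: (Motor, need=1).
Iteration 1: components of {Motor} -> Gizmo = 1*5 = 5, Hub = 1*4 = 4, Spring = 1*2 = 2.
Iteration 2: components of {Gizmo,Hub,Spring} -> Base = 5*3 = 15, Bracket = 2*2 = 4, Ring = 4*5 = 20.
Iteration 3: components of {Base,Bracket,Ring} -> Cap = 20*5 = 100, Clip = 4*1 = 4, Frame = 4*1 = 4.
Iteration 4: components of {Cap,Clip,Frame} -> Arm = 4*5 = 20.
Iteration 5: no further components; recursion stops.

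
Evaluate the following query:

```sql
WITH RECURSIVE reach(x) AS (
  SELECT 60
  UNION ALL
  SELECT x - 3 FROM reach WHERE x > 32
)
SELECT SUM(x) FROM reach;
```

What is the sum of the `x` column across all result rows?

495

Base: x=60.
Iteration 1: 60 > 32 holds -> x = 60 - 3 = 57.
Iteration 2: 57 > 32 holds -> x = 57 - 3 = 54.
Iteration 3: 54 > 32 holds -> x = 54 - 3 = 51.
Iteration 4: 51 > 32 holds -> x = 51 - 3 = 48.
Iteration 5: 48 > 32 holds -> x = 48 - 3 = 45.
Iteration 6: 45 > 32 holds -> x = 45 - 3 = 42.
Iteration 7: 42 > 32 holds -> x = 42 - 3 = 39.
Iteration 8: 39 > 32 holds -> x = 39 - 3 = 36.
Iteration 9: 36 > 32 holds -> x = 36 - 3 = 33.
Iteration 10: 33 > 32 holds -> x = 33 - 3 = 30.
Iteration 11: 30 > 32 fails; recursion stops.
SUM(x) = 60 + 57 + 54 + 51 + 48 + 45 + 42 + 39 + 36 + 33 + 30 = 495.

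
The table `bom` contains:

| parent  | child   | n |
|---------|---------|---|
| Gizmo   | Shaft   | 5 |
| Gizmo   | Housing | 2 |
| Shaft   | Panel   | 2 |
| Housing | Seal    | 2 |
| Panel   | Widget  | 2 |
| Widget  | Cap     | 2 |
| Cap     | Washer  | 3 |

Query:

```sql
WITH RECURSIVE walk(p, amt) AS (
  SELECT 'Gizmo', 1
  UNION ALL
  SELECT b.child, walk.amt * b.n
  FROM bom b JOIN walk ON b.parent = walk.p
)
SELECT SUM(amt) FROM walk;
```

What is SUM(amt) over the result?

202

Base: (Gizmo, amt=1).
Iteration 1: components of {Gizmo} -> Housing = 1*2 = 2, Shaft = 1*5 = 5.
Iteration 2: components of {Housing,Shaft} -> Panel = 5*2 = 10, Seal = 2*2 = 4.
Iteration 3: components of {Panel,Seal} -> Widget = 10*2 = 20.
Iteration 4: components of {Widget} -> Cap = 20*2 = 40.
Iteration 5: components of {Cap} -> Washer = 40*3 = 120.
Iteration 6: no further components; recursion stops.
SUM(amt) = 1 + 5 + 2 + 10 + 4 + 20 + 40 + 120 = 202.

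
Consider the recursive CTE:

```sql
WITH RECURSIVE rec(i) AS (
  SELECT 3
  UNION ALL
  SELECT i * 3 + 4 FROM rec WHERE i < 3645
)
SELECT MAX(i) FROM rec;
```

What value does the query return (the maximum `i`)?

10933

Base: i=3.
Iteration 1: 3 < 3645 holds -> i = 3 * 3 + 4 = 13.
Iteration 2: 13 < 3645 holds -> i = 13 * 3 + 4 = 43.
Iteration 3: 43 < 3645 holds -> i = 43 * 3 + 4 = 133.
Iteration 4: 133 < 3645 holds -> i = 133 * 3 + 4 = 403.
Iteration 5: 403 < 3645 holds -> i = 403 * 3 + 4 = 1213.
Iteration 6: 1213 < 3645 holds -> i = 1213 * 3 + 4 = 3643.
Iteration 7: 3643 < 3645 holds -> i = 3643 * 3 + 4 = 10933.
Iteration 8: 10933 < 3645 fails; recursion stops.
i values: 3, 13, 43, 133, 403, 1213, 3643, 10933; the maximum is 10933.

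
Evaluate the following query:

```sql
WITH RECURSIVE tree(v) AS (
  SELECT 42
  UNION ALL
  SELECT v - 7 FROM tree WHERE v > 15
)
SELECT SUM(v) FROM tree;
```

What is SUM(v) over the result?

Base: v=42.
Iteration 1: 42 > 15 holds -> v = 42 - 7 = 35.
Iteration 2: 35 > 15 holds -> v = 35 - 7 = 28.
Iteration 3: 28 > 15 holds -> v = 28 - 7 = 21.
Iteration 4: 21 > 15 holds -> v = 21 - 7 = 14.
Iteration 5: 14 > 15 fails; recursion stops.
SUM(v) = 42 + 35 + 28 + 21 + 14 = 140.

140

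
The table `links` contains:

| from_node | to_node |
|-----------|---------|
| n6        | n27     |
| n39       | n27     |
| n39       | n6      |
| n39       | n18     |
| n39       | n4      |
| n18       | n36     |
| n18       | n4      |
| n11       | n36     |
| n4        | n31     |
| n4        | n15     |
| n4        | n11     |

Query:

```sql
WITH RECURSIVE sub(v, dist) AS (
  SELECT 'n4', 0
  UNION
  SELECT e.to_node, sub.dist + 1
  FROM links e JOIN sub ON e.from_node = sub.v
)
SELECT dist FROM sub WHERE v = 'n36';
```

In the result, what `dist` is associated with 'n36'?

2

Base: (n4, dist=0).
Iteration 1: edges from {n4} -> (n11, dist=1), (n15, dist=1), (n31, dist=1).
Iteration 2: edges from {n11,n15,n31} -> (n36, dist=2).
Iteration 3: no outgoing edges from {n36}; recursion stops.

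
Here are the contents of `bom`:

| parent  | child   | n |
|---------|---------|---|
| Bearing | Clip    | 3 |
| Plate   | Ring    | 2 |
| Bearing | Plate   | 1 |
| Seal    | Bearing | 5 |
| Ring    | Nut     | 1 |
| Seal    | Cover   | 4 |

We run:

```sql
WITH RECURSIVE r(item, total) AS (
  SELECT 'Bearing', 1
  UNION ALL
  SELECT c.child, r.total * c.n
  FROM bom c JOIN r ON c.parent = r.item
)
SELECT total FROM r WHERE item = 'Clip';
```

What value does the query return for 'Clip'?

3

Base: (Bearing, total=1).
Iteration 1: components of {Bearing} -> Clip = 1*3 = 3, Plate = 1*1 = 1.
Iteration 2: components of {Clip,Plate} -> Ring = 1*2 = 2.
Iteration 3: components of {Ring} -> Nut = 2*1 = 2.
Iteration 4: no further components; recursion stops.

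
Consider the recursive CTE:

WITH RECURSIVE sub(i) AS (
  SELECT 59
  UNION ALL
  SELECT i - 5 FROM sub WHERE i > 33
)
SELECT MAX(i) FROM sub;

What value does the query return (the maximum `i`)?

Base: i=59.
Iteration 1: 59 > 33 holds -> i = 59 - 5 = 54.
Iteration 2: 54 > 33 holds -> i = 54 - 5 = 49.
Iteration 3: 49 > 33 holds -> i = 49 - 5 = 44.
Iteration 4: 44 > 33 holds -> i = 44 - 5 = 39.
Iteration 5: 39 > 33 holds -> i = 39 - 5 = 34.
Iteration 6: 34 > 33 holds -> i = 34 - 5 = 29.
Iteration 7: 29 > 33 fails; recursion stops.
i values: 59, 54, 49, 44, 39, 34, 29; the maximum is 59.

59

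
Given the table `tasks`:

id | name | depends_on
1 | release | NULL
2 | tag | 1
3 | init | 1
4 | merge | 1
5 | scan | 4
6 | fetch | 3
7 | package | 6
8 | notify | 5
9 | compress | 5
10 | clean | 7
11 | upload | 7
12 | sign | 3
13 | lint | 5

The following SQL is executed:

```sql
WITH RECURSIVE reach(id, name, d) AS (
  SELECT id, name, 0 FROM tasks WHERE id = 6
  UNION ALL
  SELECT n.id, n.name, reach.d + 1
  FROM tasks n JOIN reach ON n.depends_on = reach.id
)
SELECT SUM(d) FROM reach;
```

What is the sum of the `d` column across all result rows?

Base: id=6 (fetch) at d 0.
Iteration 1: rows with depends_on in {6} -> package (id 7, d 1).
Iteration 2: rows with depends_on in {7} -> clean (id 10, d 2), upload (id 11, d 2).
Iteration 3: no rows with depends_on in {10,11}; recursion stops.
SUM(d) = 0 + 1 + 2 + 2 = 5.

5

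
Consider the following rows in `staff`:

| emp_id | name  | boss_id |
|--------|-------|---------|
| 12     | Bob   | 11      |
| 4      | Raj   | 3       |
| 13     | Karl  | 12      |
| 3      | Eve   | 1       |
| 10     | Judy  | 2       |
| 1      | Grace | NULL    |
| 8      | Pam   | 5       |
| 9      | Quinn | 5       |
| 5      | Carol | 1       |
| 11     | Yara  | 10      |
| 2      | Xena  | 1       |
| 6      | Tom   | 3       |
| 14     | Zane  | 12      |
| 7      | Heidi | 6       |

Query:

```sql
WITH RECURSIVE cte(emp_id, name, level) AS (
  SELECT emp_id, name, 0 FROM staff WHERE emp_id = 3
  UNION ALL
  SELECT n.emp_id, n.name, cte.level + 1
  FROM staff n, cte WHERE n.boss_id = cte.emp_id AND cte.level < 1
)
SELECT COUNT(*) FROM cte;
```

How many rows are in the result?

3

Base: emp_id=3 (Eve) at level 0.
Iteration 1: rows with boss_id in {3} -> Raj (id 4, level 1), Tom (id 6, level 1).
Iteration 2: level < 1 fails for all current rows; recursion stops.
Total rows emitted: 3.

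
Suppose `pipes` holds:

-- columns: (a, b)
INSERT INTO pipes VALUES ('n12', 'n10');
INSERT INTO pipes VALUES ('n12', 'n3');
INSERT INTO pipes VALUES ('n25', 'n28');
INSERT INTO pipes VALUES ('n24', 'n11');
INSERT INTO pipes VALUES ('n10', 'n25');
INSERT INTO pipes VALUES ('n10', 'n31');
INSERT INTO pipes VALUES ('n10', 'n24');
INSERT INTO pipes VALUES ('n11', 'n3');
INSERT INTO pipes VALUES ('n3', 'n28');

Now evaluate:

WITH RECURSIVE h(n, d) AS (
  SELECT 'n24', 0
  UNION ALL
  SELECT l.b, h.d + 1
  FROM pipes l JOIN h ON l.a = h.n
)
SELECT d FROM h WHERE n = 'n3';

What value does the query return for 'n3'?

Base: (n24, d=0).
Iteration 1: edges from {n24} -> (n11, d=1).
Iteration 2: edges from {n11} -> (n3, d=2).
Iteration 3: edges from {n3} -> (n28, d=3).
Iteration 4: no outgoing edges from {n28}; recursion stops.

2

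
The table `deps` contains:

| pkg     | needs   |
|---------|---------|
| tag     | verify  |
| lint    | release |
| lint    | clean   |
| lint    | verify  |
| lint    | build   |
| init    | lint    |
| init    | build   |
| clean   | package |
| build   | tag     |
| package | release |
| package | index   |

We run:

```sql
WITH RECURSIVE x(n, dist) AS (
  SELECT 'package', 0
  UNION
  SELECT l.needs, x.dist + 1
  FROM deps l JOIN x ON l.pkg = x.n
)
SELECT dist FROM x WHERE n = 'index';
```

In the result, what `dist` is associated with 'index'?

1

Base: (package, dist=0).
Iteration 1: edges from {package} -> (index, dist=1), (release, dist=1).
Iteration 2: no outgoing edges from {index,release}; recursion stops.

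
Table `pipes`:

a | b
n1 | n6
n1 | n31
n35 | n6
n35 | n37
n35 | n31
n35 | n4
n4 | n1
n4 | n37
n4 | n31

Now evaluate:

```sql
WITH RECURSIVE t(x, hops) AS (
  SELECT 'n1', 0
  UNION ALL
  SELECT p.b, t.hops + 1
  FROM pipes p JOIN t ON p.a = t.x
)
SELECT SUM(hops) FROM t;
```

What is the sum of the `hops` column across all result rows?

Base: (n1, hops=0).
Iteration 1: edges from {n1} -> (n31, hops=1), (n6, hops=1).
Iteration 2: no outgoing edges from {n31,n6}; recursion stops.
SUM(hops) = 0 + 1 + 1 = 2.

2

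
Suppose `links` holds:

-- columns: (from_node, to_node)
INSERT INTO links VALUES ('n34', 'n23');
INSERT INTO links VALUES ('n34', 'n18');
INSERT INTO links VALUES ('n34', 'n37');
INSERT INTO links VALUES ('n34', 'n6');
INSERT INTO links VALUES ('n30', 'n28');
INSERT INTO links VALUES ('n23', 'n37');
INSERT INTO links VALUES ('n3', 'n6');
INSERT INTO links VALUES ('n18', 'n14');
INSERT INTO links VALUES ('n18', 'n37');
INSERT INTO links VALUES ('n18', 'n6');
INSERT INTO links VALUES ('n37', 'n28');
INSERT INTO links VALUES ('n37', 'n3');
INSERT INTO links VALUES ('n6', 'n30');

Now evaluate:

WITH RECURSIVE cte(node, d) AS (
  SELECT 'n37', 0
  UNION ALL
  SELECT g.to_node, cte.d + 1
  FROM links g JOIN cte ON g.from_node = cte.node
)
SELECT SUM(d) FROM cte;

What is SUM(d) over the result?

Base: (n37, d=0).
Iteration 1: edges from {n37} -> (n28, d=1), (n3, d=1).
Iteration 2: edges from {n28,n3} -> (n6, d=2).
Iteration 3: edges from {n6} -> (n30, d=3).
Iteration 4: edges from {n30} -> (n28, d=4).
Iteration 5: no outgoing edges from {n28}; recursion stops.
SUM(d) = 0 + 1 + 1 + 2 + 3 + 4 = 11.

11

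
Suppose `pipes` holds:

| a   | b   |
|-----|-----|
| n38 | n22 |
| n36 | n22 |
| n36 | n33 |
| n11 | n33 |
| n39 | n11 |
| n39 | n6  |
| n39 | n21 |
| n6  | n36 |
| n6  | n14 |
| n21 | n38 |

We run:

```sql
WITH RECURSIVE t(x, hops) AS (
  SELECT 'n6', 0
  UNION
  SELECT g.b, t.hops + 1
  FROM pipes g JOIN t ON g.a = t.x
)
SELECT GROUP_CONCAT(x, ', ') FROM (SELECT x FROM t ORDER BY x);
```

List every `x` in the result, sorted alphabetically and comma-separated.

n14, n22, n33, n36, n6

Base: (n6, hops=0).
Iteration 1: edges from {n6} -> (n14, hops=1), (n36, hops=1).
Iteration 2: edges from {n14,n36} -> (n22, hops=2), (n33, hops=2).
Iteration 3: no outgoing edges from {n22,n33}; recursion stops.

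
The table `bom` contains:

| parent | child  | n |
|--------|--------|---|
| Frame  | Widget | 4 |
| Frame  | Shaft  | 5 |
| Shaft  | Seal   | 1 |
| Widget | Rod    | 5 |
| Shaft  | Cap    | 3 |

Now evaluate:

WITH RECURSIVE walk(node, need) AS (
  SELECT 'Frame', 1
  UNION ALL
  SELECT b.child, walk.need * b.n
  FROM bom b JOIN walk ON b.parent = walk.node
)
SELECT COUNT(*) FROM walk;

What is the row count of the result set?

Base: (Frame, need=1).
Iteration 1: components of {Frame} -> Shaft = 1*5 = 5, Widget = 1*4 = 4.
Iteration 2: components of {Shaft,Widget} -> Cap = 5*3 = 15, Rod = 4*5 = 20, Seal = 5*1 = 5.
Iteration 3: no further components; recursion stops.
Total rows emitted: 6.

6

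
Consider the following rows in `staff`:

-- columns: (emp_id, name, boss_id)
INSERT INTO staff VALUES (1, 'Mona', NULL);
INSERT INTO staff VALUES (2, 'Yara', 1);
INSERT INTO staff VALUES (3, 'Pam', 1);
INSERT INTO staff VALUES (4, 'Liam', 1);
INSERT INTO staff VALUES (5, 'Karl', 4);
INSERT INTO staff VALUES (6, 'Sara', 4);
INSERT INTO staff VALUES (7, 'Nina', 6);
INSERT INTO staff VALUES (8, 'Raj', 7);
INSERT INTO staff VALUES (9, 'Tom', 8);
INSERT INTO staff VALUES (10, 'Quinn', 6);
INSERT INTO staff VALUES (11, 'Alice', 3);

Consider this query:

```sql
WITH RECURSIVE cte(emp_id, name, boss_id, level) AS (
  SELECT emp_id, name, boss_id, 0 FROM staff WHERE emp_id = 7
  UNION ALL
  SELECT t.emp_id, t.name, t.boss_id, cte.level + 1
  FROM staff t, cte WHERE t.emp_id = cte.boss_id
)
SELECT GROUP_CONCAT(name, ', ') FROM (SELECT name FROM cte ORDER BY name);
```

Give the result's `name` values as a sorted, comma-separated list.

Base: emp_id=7 (Nina), boss_id=6, level 0.
Iteration 1: join on emp_id=6 -> Sara (id 6, boss_id=4, level 1).
Iteration 2: join on emp_id=4 -> Liam (id 4, boss_id=1, level 2).
Iteration 3: join on emp_id=1 -> Mona (id 1, boss_id=NULL, level 3).
Iteration 4: boss_id is NULL; no match; recursion stops.

Liam, Mona, Nina, Sara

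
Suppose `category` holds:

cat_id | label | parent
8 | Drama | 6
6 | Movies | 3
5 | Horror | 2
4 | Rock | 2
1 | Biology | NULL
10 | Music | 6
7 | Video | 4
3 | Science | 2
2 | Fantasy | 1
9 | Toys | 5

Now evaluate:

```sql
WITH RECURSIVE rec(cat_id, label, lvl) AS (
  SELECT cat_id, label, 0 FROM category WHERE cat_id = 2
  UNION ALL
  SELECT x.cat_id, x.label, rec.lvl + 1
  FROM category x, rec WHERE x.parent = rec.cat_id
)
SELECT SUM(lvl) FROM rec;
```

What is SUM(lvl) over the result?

15

Base: cat_id=2 (Fantasy) at lvl 0.
Iteration 1: rows with parent in {2} -> Science (id 3, lvl 1), Rock (id 4, lvl 1), Horror (id 5, lvl 1).
Iteration 2: rows with parent in {3,4,5} -> Movies (id 6, lvl 2), Video (id 7, lvl 2), Toys (id 9, lvl 2).
Iteration 3: rows with parent in {6,7,9} -> Drama (id 8, lvl 3), Music (id 10, lvl 3).
Iteration 4: no rows with parent in {8,10}; recursion stops.
SUM(lvl) = 0 + 1 + 1 + 1 + 2 + 2 + 2 + 3 + 3 = 15.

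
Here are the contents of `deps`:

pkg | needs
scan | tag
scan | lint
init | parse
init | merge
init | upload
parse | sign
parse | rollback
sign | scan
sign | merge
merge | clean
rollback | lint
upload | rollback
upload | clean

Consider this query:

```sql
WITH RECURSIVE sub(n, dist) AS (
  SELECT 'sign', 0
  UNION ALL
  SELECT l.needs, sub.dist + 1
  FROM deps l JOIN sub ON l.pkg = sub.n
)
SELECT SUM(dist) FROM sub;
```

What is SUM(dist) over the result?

Base: (sign, dist=0).
Iteration 1: edges from {sign} -> (merge, dist=1), (scan, dist=1).
Iteration 2: edges from {merge,scan} -> (clean, dist=2), (lint, dist=2), (tag, dist=2).
Iteration 3: no outgoing edges from {clean,lint,tag}; recursion stops.
SUM(dist) = 0 + 1 + 1 + 2 + 2 + 2 = 8.

8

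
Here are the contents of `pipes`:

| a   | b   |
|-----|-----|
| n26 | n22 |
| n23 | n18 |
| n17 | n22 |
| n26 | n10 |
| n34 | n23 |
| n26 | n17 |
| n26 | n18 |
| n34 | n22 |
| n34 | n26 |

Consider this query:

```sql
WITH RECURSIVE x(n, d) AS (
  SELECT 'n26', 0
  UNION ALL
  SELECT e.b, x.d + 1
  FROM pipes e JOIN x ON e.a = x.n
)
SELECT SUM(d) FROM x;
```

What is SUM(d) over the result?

Base: (n26, d=0).
Iteration 1: edges from {n26} -> (n10, d=1), (n17, d=1), (n18, d=1), (n22, d=1).
Iteration 2: edges from {n10,n17,n18,n22} -> (n22, d=2).
Iteration 3: no outgoing edges from {n22}; recursion stops.
SUM(d) = 0 + 1 + 1 + 1 + 1 + 2 = 6.

6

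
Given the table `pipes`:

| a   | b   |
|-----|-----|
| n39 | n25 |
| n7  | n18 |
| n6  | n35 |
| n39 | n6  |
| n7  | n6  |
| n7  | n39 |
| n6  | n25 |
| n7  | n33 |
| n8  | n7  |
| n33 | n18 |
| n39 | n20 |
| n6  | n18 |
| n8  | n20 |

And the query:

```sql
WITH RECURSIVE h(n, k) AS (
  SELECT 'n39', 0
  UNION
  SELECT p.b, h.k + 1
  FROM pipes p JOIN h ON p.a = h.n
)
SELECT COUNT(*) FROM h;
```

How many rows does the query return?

7

Base: (n39, k=0).
Iteration 1: edges from {n39} -> (n20, k=1), (n25, k=1), (n6, k=1).
Iteration 2: edges from {n20,n25,n6} -> (n18, k=2), (n25, k=2), (n35, k=2).
Iteration 3: no outgoing edges from {n18,n25,n35}; recursion stops.
Total rows emitted: 7.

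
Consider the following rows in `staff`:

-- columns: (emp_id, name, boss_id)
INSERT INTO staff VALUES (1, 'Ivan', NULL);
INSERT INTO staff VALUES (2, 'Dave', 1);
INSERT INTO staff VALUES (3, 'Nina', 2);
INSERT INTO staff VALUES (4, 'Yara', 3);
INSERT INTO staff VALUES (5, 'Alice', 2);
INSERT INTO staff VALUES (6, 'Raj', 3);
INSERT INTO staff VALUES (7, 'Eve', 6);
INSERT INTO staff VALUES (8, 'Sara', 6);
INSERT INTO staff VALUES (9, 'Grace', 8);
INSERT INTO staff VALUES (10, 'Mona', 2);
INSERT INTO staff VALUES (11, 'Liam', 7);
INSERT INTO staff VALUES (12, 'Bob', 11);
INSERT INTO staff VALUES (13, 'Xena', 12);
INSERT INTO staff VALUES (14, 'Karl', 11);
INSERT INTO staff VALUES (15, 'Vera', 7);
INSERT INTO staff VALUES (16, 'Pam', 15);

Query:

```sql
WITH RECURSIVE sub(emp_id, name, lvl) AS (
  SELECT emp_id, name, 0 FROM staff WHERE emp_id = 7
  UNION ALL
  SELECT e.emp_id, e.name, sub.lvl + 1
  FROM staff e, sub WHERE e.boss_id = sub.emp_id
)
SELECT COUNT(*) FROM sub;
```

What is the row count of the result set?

7

Base: emp_id=7 (Eve) at lvl 0.
Iteration 1: rows with boss_id in {7} -> Liam (id 11, lvl 1), Vera (id 15, lvl 1).
Iteration 2: rows with boss_id in {11,15} -> Bob (id 12, lvl 2), Karl (id 14, lvl 2), Pam (id 16, lvl 2).
Iteration 3: rows with boss_id in {12,14,16} -> Xena (id 13, lvl 3).
Iteration 4: no rows with boss_id in {13}; recursion stops.
Total rows emitted: 7.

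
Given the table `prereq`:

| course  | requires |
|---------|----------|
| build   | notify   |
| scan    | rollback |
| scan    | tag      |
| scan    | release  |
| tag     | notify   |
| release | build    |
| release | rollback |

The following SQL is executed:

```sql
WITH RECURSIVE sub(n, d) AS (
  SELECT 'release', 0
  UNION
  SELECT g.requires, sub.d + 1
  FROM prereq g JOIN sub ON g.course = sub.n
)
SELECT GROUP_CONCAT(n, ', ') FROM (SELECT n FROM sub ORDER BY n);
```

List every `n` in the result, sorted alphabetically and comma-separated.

Base: (release, d=0).
Iteration 1: edges from {release} -> (build, d=1), (rollback, d=1).
Iteration 2: edges from {build,rollback} -> (notify, d=2).
Iteration 3: no outgoing edges from {notify}; recursion stops.

build, notify, release, rollback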